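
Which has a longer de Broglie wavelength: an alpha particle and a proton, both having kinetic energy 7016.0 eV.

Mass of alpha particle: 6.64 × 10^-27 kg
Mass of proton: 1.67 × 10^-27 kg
The proton has the longer wavelength.

Using λ = h/√(2mKE):

For alpha particle: λ₁ = h/√(2m₁KE) = 1.71 × 10^-13 m
For proton: λ₂ = h/√(2m₂KE) = 3.42 × 10^-13 m

Since λ ∝ 1/√m at constant kinetic energy, the lighter particle has the longer wavelength.

The proton has the longer de Broglie wavelength.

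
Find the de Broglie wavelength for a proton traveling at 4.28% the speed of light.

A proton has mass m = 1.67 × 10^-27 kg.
3.09 × 10^-14 m

Using the de Broglie relation λ = h/(mv):

v = 4.28% × c = 1.283 × 10^7 m/s

λ = h/(mv)
λ = (6.626 × 10^-34 J·s) / (1.67 × 10^-27 kg × 1.283 × 10^7 m/s)
λ = 3.09 × 10^-14 m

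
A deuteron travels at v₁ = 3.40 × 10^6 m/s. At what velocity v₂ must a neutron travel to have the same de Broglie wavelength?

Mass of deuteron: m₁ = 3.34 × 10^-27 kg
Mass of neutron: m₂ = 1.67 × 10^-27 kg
v₂ = 6.80 × 10^6 m/s

For equal de Broglie wavelengths: λ₁ = λ₂

h/(m₁v₁) = h/(m₂v₂)
m₁v₁ = m₂v₂
v₂ = v₁ · (m₁/m₂)

v₂ = 3.40 × 10^6 m/s × (3.34 × 10^-27 kg / 1.67 × 10^-27 kg)
v₂ = 6.80 × 10^6 m/s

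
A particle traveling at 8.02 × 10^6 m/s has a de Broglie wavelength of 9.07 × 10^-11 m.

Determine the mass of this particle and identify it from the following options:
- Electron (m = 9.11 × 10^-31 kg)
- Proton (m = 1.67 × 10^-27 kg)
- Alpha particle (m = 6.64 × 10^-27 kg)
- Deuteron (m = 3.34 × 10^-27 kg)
The particle is an electron.

From λ = h/(mv), solve for mass:

m = h/(λv)
m = (6.626 × 10^-34 J·s) / (9.07 × 10^-11 m × 8.02 × 10^6 m/s)
m = 9.11 × 10^-31 kg

Comparing with the listed masses, this is closest to an electron.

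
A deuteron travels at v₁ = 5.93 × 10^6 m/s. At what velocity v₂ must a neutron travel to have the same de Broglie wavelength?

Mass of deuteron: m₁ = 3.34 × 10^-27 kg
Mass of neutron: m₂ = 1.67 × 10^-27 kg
v₂ = 1.19 × 10^7 m/s

For equal de Broglie wavelengths: λ₁ = λ₂

h/(m₁v₁) = h/(m₂v₂)
m₁v₁ = m₂v₂
v₂ = v₁ · (m₁/m₂)

v₂ = 5.93 × 10^6 m/s × (3.34 × 10^-27 kg / 1.67 × 10^-27 kg)
v₂ = 1.19 × 10^7 m/s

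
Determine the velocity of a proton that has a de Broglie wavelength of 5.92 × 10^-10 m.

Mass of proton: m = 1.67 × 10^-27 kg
6.70 × 10^2 m/s

From the de Broglie relation λ = h/(mv), we solve for v:

v = h/(mλ)
v = (6.626 × 10^-34 J·s) / (1.67 × 10^-27 kg × 5.92 × 10^-10 m)
v = 6.70 × 10^2 m/s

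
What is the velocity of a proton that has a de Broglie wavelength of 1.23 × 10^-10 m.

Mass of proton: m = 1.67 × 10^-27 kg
3.23 × 10^3 m/s

From the de Broglie relation λ = h/(mv), we solve for v:

v = h/(mλ)
v = (6.626 × 10^-34 J·s) / (1.67 × 10^-27 kg × 1.23 × 10^-10 m)
v = 3.23 × 10^3 m/s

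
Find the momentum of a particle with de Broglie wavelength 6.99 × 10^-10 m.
9.48 × 10^-25 kg·m/s

From the de Broglie relation λ = h/p, we solve for p:

p = h/λ
p = (6.626 × 10^-34 J·s) / (6.99 × 10^-10 m)
p = 9.48 × 10^-25 kg·m/s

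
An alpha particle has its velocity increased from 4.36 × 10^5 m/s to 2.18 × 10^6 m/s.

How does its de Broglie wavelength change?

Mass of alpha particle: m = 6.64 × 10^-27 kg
The wavelength decreases by a factor of 5.

Using λ = h/(mv):

Initial wavelength: λ₁ = h/(mv₁) = 2.29 × 10^-13 m
Final wavelength: λ₂ = h/(mv₂) = 4.58 × 10^-14 m

Since λ ∝ 1/v, when velocity increases by a factor of 5, the wavelength decreases by a factor of 5.

λ₂/λ₁ = v₁/v₂ = 1/5

The wavelength decreases by a factor of 5.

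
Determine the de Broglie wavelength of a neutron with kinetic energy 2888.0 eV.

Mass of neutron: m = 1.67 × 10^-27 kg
5.33 × 10^-13 m

Using λ = h/√(2mKE):

First convert KE to Joules: KE = 2888.0 eV = 4.627 × 10^-16 J

λ = h/√(2mKE)
λ = (6.626 × 10^-34 J·s) / √(2 × 1.67 × 10^-27 kg × 4.627 × 10^-16 J)
λ = 5.33 × 10^-13 m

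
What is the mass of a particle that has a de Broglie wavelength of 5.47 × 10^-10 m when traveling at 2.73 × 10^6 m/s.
4.44 × 10^-31 kg

From the de Broglie relation λ = h/(mv), we solve for m:

m = h/(λv)
m = (6.626 × 10^-34 J·s) / (5.47 × 10^-10 m × 2.73 × 10^6 m/s)
m = 4.44 × 10^-31 kg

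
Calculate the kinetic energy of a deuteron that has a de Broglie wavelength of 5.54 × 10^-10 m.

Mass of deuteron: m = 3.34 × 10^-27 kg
2.14 × 10^-22 J (or 1.34 × 10^-3 eV)

From λ = h/√(2mKE), we solve for KE:

λ² = h²/(2mKE)
KE = h²/(2mλ²)
KE = (6.626 × 10^-34 J·s)² / (2 × 3.34 × 10^-27 kg × (5.54 × 10^-10 m)²)
KE = 2.14 × 10^-22 J
KE = 1.34 × 10^-3 eV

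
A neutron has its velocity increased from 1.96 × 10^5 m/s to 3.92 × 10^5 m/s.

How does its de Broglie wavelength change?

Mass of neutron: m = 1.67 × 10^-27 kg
The wavelength decreases by a factor of 2.

Using λ = h/(mv):

Initial wavelength: λ₁ = h/(mv₁) = 2.02 × 10^-12 m
Final wavelength: λ₂ = h/(mv₂) = 1.01 × 10^-12 m

Since λ ∝ 1/v, when velocity increases by a factor of 2, the wavelength decreases by a factor of 2.

λ₂/λ₁ = v₁/v₂ = 1/2

The wavelength decreases by a factor of 2.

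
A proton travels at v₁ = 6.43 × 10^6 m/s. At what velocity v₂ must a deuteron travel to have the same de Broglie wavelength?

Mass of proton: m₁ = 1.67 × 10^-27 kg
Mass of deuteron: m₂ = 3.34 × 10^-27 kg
v₂ = 3.22 × 10^6 m/s

For equal de Broglie wavelengths: λ₁ = λ₂

h/(m₁v₁) = h/(m₂v₂)
m₁v₁ = m₂v₂
v₂ = v₁ · (m₁/m₂)

v₂ = 6.43 × 10^6 m/s × (1.67 × 10^-27 kg / 3.34 × 10^-27 kg)
v₂ = 3.22 × 10^6 m/s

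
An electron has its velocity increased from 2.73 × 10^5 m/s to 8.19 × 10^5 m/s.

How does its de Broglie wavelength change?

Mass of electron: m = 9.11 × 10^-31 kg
The wavelength decreases by a factor of 3.

Using λ = h/(mv):

Initial wavelength: λ₁ = h/(mv₁) = 2.66 × 10^-9 m
Final wavelength: λ₂ = h/(mv₂) = 8.88 × 10^-10 m

Since λ ∝ 1/v, when velocity increases by a factor of 3, the wavelength decreases by a factor of 3.

λ₂/λ₁ = v₁/v₂ = 1/3

The wavelength decreases by a factor of 3.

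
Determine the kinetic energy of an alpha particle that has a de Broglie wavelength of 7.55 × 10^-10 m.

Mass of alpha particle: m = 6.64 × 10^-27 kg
5.80 × 10^-23 J (or 3.62 × 10^-4 eV)

From λ = h/√(2mKE), we solve for KE:

λ² = h²/(2mKE)
KE = h²/(2mλ²)
KE = (6.626 × 10^-34 J·s)² / (2 × 6.64 × 10^-27 kg × (7.55 × 10^-10 m)²)
KE = 5.80 × 10^-23 J
KE = 3.62 × 10^-4 eV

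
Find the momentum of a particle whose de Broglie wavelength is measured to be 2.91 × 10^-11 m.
2.28 × 10^-23 kg·m/s

From the de Broglie relation λ = h/p, we solve for p:

p = h/λ
p = (6.626 × 10^-34 J·s) / (2.91 × 10^-11 m)
p = 2.28 × 10^-23 kg·m/s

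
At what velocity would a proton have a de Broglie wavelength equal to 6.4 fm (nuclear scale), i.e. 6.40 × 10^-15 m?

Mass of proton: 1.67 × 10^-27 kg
6.20 × 10^7 m/s

From λ = h/(mv), solve for v:

v = h/(mλ)
v = (6.626 × 10^-34 J·s) / (1.67 × 10^-27 kg × 6.40 × 10^-15 m)
v = 6.20 × 10^7 m/s

Note: This velocity is 20.7% of the speed of light, so relativistic corrections would be needed for a more accurate calculation.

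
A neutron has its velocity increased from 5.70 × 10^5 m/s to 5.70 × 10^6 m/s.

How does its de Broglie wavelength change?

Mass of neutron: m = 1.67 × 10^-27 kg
The wavelength decreases by a factor of 10.

Using λ = h/(mv):

Initial wavelength: λ₁ = h/(mv₁) = 6.96 × 10^-13 m
Final wavelength: λ₂ = h/(mv₂) = 6.96 × 10^-14 m

Since λ ∝ 1/v, when velocity increases by a factor of 10, the wavelength decreases by a factor of 10.

λ₂/λ₁ = v₁/v₂ = 1/10

The wavelength decreases by a factor of 10.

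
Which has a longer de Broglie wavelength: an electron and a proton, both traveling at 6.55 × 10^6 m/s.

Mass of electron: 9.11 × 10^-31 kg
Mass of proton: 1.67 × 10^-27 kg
The electron has the longer wavelength.

Using λ = h/(mv), since both particles have the same velocity, the wavelength depends only on mass.

For electron: λ₁ = h/(m₁v) = 1.11 × 10^-10 m
For proton: λ₂ = h/(m₂v) = 6.06 × 10^-14 m

Since λ ∝ 1/m at constant velocity, the lighter particle has the longer wavelength.

The electron has the longer de Broglie wavelength.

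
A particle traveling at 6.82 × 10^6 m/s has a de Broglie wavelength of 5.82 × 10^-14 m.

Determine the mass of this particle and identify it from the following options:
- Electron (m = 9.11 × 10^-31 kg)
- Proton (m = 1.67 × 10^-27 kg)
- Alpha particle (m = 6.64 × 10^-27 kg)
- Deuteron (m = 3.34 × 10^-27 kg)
The particle is a proton.

From λ = h/(mv), solve for mass:

m = h/(λv)
m = (6.626 × 10^-34 J·s) / (5.82 × 10^-14 m × 6.82 × 10^6 m/s)
m = 1.67 × 10^-27 kg

Comparing with the listed masses, this is closest to a proton.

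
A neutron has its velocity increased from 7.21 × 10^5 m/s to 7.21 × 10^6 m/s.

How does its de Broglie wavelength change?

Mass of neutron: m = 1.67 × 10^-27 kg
The wavelength decreases by a factor of 10.

Using λ = h/(mv):

Initial wavelength: λ₁ = h/(mv₁) = 5.50 × 10^-13 m
Final wavelength: λ₂ = h/(mv₂) = 5.50 × 10^-14 m

Since λ ∝ 1/v, when velocity increases by a factor of 10, the wavelength decreases by a factor of 10.

λ₂/λ₁ = v₁/v₂ = 1/10

The wavelength decreases by a factor of 10.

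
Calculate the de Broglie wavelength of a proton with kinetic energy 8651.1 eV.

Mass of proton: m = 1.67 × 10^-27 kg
3.08 × 10^-13 m

Using λ = h/√(2mKE):

First convert KE to Joules: KE = 8651.1 eV = 1.386 × 10^-15 J

λ = h/√(2mKE)
λ = (6.626 × 10^-34 J·s) / √(2 × 1.67 × 10^-27 kg × 1.386 × 10^-15 J)
λ = 3.08 × 10^-13 m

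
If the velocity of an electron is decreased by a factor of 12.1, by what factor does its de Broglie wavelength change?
The wavelength increases by a factor of 12.1.

From λ = h/(mv), the wavelength is inversely proportional to velocity:

λ ∝ 1/v

If v → v/12.1, then λ → 12.1λ

When velocity is decreased by a factor of 12.1, the wavelength increases by a factor of 12.1.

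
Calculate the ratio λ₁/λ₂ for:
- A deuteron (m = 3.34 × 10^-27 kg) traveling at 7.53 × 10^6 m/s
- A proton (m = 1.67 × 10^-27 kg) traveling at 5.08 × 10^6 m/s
λ₁/λ₂ = 0.337

Using λ = h/(mv):

λ₁ = h/(m₁v₁) = 2.63 × 10^-14 m
λ₂ = h/(m₂v₂) = 7.81 × 10^-14 m

Ratio λ₁/λ₂ = (m₂v₂)/(m₁v₁)
         = (1.67 × 10^-27 kg × 5.08 × 10^6 m/s) / (3.34 × 10^-27 kg × 7.53 × 10^6 m/s)
         = 0.337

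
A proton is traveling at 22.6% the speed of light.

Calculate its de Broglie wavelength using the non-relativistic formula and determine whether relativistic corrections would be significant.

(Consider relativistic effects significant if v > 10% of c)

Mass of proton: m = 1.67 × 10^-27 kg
Yes, relativistic corrections are needed.

Using the non-relativistic de Broglie formula λ = h/(mv):

v = 22.6% × c = 6.775 × 10^7 m/s

λ = h/(mv)
λ = (6.626 × 10^-34 J·s) / (1.67 × 10^-27 kg × 6.775 × 10^7 m/s)
λ = 5.86 × 10^-15 m

Since v = 22.6% of c > 10% of c, relativistic corrections ARE significant and the actual wavelength would differ from this non-relativistic estimate.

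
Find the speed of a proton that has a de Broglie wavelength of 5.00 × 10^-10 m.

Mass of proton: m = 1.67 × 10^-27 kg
7.94 × 10^2 m/s

From the de Broglie relation λ = h/(mv), we solve for v:

v = h/(mλ)
v = (6.626 × 10^-34 J·s) / (1.67 × 10^-27 kg × 5.00 × 10^-10 m)
v = 7.94 × 10^2 m/s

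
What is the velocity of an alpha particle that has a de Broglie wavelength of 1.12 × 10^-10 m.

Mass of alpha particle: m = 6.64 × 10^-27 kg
8.91 × 10^2 m/s

From the de Broglie relation λ = h/(mv), we solve for v:

v = h/(mλ)
v = (6.626 × 10^-34 J·s) / (6.64 × 10^-27 kg × 1.12 × 10^-10 m)
v = 8.91 × 10^2 m/s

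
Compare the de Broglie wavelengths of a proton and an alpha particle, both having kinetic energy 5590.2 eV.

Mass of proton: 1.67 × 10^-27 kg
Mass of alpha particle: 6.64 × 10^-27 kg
The proton has the longer wavelength.

Using λ = h/√(2mKE):

For proton: λ₁ = h/√(2m₁KE) = 3.83 × 10^-13 m
For alpha particle: λ₂ = h/√(2m₂KE) = 1.92 × 10^-13 m

Since λ ∝ 1/√m at constant kinetic energy, the lighter particle has the longer wavelength.

The proton has the longer de Broglie wavelength.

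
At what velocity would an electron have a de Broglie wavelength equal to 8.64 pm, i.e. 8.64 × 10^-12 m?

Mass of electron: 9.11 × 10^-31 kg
8.42 × 10^7 m/s

From λ = h/(mv), solve for v:

v = h/(mλ)
v = (6.626 × 10^-34 J·s) / (9.11 × 10^-31 kg × 8.64 × 10^-12 m)
v = 8.42 × 10^7 m/s

Note: This velocity is 28.1% of the speed of light, so relativistic corrections would be needed for a more accurate calculation.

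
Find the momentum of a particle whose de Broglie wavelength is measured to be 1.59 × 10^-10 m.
4.17 × 10^-24 kg·m/s

From the de Broglie relation λ = h/p, we solve for p:

p = h/λ
p = (6.626 × 10^-34 J·s) / (1.59 × 10^-10 m)
p = 4.17 × 10^-24 kg·m/s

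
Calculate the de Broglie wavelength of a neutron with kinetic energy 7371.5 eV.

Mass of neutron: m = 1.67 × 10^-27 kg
3.34 × 10^-13 m

Using λ = h/√(2mKE):

First convert KE to Joules: KE = 7371.5 eV = 1.181 × 10^-15 J

λ = h/√(2mKE)
λ = (6.626 × 10^-34 J·s) / √(2 × 1.67 × 10^-27 kg × 1.181 × 10^-15 J)
λ = 3.34 × 10^-13 m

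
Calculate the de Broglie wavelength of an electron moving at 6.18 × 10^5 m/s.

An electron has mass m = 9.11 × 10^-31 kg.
1.18 × 10^-9 m

Using the de Broglie relation λ = h/(mv):

λ = h/(mv)
λ = (6.626 × 10^-34 J·s) / (9.11 × 10^-31 kg × 6.18 × 10^5 m/s)
λ = 1.18 × 10^-9 m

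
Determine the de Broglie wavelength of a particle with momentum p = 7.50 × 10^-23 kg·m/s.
8.83 × 10^-12 m

Using the de Broglie relation λ = h/p:

λ = h/p
λ = (6.626 × 10^-34 J·s) / (7.50 × 10^-23 kg·m/s)
λ = 8.83 × 10^-12 m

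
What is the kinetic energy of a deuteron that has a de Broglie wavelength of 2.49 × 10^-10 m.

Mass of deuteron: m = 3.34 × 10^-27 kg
1.06 × 10^-21 J (or 6.62 × 10^-3 eV)

From λ = h/√(2mKE), we solve for KE:

λ² = h²/(2mKE)
KE = h²/(2mλ²)
KE = (6.626 × 10^-34 J·s)² / (2 × 3.34 × 10^-27 kg × (2.49 × 10^-10 m)²)
KE = 1.06 × 10^-21 J
KE = 6.62 × 10^-3 eV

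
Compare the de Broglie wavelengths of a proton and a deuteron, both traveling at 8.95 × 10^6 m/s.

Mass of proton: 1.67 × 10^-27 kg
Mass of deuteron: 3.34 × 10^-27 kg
The proton has the longer wavelength.

Using λ = h/(mv), since both particles have the same velocity, the wavelength depends only on mass.

For proton: λ₁ = h/(m₁v) = 4.43 × 10^-14 m
For deuteron: λ₂ = h/(m₂v) = 2.22 × 10^-14 m

Since λ ∝ 1/m at constant velocity, the lighter particle has the longer wavelength.

The proton has the longer de Broglie wavelength.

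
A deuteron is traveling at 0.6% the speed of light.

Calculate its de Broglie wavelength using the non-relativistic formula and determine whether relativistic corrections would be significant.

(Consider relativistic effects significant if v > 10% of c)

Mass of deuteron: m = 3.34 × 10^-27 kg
No, relativistic corrections are not needed.

Using the non-relativistic de Broglie formula λ = h/(mv):

v = 0.6% × c = 1.799 × 10^6 m/s

λ = h/(mv)
λ = (6.626 × 10^-34 J·s) / (3.34 × 10^-27 kg × 1.799 × 10^6 m/s)
λ = 1.10 × 10^-13 m

Since v = 0.6% of c < 10% of c, relativistic corrections are NOT significant and this non-relativistic result is a good approximation.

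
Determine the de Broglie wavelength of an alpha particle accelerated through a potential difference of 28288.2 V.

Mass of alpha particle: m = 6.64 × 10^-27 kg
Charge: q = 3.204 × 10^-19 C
6.04 × 10^-14 m

When a particle is accelerated through voltage V, it gains kinetic energy KE = qV.

The de Broglie wavelength is then λ = h/√(2mqV):

λ = h/√(2mqV)
λ = (6.626 × 10^-34 J·s) / √(2 × 6.64 × 10^-27 kg × 3.204 × 10^-19 C × 28288.2 V)
λ = 6.04 × 10^-14 m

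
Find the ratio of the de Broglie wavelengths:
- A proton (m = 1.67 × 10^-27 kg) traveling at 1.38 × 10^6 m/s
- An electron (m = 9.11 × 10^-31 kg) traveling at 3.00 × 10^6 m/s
λ₁/λ₂ = 1.19 × 10^-3

Using λ = h/(mv):

λ₁ = h/(m₁v₁) = 2.88 × 10^-13 m
λ₂ = h/(m₂v₂) = 2.42 × 10^-10 m

Ratio λ₁/λ₂ = (m₂v₂)/(m₁v₁)
         = (9.11 × 10^-31 kg × 3.00 × 10^6 m/s) / (1.67 × 10^-27 kg × 1.38 × 10^6 m/s)
         = 1.19 × 10^-3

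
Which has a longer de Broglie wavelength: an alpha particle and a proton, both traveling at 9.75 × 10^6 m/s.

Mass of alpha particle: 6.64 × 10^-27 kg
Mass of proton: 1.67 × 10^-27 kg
The proton has the longer wavelength.

Using λ = h/(mv), since both particles have the same velocity, the wavelength depends only on mass.

For alpha particle: λ₁ = h/(m₁v) = 1.02 × 10^-14 m
For proton: λ₂ = h/(m₂v) = 4.07 × 10^-14 m

Since λ ∝ 1/m at constant velocity, the lighter particle has the longer wavelength.

The proton has the longer de Broglie wavelength.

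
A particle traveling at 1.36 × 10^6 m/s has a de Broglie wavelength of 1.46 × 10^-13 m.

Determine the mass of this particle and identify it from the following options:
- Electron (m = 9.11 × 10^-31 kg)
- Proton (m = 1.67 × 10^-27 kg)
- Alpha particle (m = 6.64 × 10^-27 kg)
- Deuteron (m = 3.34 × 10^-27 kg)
The particle is a deuteron.

From λ = h/(mv), solve for mass:

m = h/(λv)
m = (6.626 × 10^-34 J·s) / (1.46 × 10^-13 m × 1.36 × 10^6 m/s)
m = 3.34 × 10^-27 kg

Comparing with the listed masses, this is closest to a deuteron.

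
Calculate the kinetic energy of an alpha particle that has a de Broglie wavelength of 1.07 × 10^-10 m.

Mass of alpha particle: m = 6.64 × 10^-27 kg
2.89 × 10^-21 J (or 0.0180 eV)

From λ = h/√(2mKE), we solve for KE:

λ² = h²/(2mKE)
KE = h²/(2mλ²)
KE = (6.626 × 10^-34 J·s)² / (2 × 6.64 × 10^-27 kg × (1.07 × 10^-10 m)²)
KE = 2.89 × 10^-21 J
KE = 0.0180 eV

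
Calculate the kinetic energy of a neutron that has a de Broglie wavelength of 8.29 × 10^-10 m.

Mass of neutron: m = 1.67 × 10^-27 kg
1.91 × 10^-22 J (or 1.19 × 10^-3 eV)

From λ = h/√(2mKE), we solve for KE:

λ² = h²/(2mKE)
KE = h²/(2mλ²)
KE = (6.626 × 10^-34 J·s)² / (2 × 1.67 × 10^-27 kg × (8.29 × 10^-10 m)²)
KE = 1.91 × 10^-22 J
KE = 1.19 × 10^-3 eV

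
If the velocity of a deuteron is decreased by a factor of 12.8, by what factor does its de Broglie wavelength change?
The wavelength increases by a factor of 12.8.

From λ = h/(mv), the wavelength is inversely proportional to velocity:

λ ∝ 1/v

If v → v/12.8, then λ → 12.8λ

When velocity is decreased by a factor of 12.8, the wavelength increases by a factor of 12.8.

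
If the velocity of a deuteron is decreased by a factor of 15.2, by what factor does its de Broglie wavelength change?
The wavelength increases by a factor of 15.2.

From λ = h/(mv), the wavelength is inversely proportional to velocity:

λ ∝ 1/v

If v → v/15.2, then λ → 15.2λ

When velocity is decreased by a factor of 15.2, the wavelength increases by a factor of 15.2.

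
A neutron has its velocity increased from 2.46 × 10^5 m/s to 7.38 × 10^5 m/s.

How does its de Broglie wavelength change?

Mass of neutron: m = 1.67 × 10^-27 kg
The wavelength decreases by a factor of 3.

Using λ = h/(mv):

Initial wavelength: λ₁ = h/(mv₁) = 1.61 × 10^-12 m
Final wavelength: λ₂ = h/(mv₂) = 5.38 × 10^-13 m

Since λ ∝ 1/v, when velocity increases by a factor of 3, the wavelength decreases by a factor of 3.

λ₂/λ₁ = v₁/v₂ = 1/3

The wavelength decreases by a factor of 3.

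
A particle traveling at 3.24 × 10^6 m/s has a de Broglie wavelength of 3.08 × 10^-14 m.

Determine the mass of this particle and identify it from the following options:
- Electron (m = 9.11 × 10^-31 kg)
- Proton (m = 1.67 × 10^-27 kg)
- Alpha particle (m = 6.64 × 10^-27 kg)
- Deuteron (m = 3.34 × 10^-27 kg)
The particle is an alpha particle.

From λ = h/(mv), solve for mass:

m = h/(λv)
m = (6.626 × 10^-34 J·s) / (3.08 × 10^-14 m × 3.24 × 10^6 m/s)
m = 6.64 × 10^-27 kg

Comparing with the listed masses, this is closest to an alpha particle.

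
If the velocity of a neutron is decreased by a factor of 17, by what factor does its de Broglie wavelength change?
The wavelength increases by a factor of 17.

From λ = h/(mv), the wavelength is inversely proportional to velocity:

λ ∝ 1/v

If v → v/17, then λ → 17λ

When velocity is decreased by a factor of 17, the wavelength increases by a factor of 17.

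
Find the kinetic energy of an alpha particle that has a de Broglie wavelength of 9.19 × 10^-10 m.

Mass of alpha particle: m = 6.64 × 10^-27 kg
3.91 × 10^-23 J (or 2.44 × 10^-4 eV)

From λ = h/√(2mKE), we solve for KE:

λ² = h²/(2mKE)
KE = h²/(2mλ²)
KE = (6.626 × 10^-34 J·s)² / (2 × 6.64 × 10^-27 kg × (9.19 × 10^-10 m)²)
KE = 3.91 × 10^-23 J
KE = 2.44 × 10^-4 eV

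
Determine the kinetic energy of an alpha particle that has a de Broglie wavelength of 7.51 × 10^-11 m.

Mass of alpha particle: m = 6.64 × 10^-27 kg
5.86 × 10^-21 J (or 0.0366 eV)

From λ = h/√(2mKE), we solve for KE:

λ² = h²/(2mKE)
KE = h²/(2mλ²)
KE = (6.626 × 10^-34 J·s)² / (2 × 6.64 × 10^-27 kg × (7.51 × 10^-11 m)²)
KE = 5.86 × 10^-21 J
KE = 0.0366 eV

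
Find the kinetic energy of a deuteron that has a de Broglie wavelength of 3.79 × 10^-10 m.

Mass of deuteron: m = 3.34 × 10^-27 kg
4.58 × 10^-22 J (or 2.86 × 10^-3 eV)

From λ = h/√(2mKE), we solve for KE:

λ² = h²/(2mKE)
KE = h²/(2mλ²)
KE = (6.626 × 10^-34 J·s)² / (2 × 3.34 × 10^-27 kg × (3.79 × 10^-10 m)²)
KE = 4.58 × 10^-22 J
KE = 2.86 × 10^-3 eV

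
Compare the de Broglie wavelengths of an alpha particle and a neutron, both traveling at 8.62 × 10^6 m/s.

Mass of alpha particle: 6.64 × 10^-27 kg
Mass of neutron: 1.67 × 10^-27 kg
The neutron has the longer wavelength.

Using λ = h/(mv), since both particles have the same velocity, the wavelength depends only on mass.

For alpha particle: λ₁ = h/(m₁v) = 1.16 × 10^-14 m
For neutron: λ₂ = h/(m₂v) = 4.60 × 10^-14 m

Since λ ∝ 1/m at constant velocity, the lighter particle has the longer wavelength.

The neutron has the longer de Broglie wavelength.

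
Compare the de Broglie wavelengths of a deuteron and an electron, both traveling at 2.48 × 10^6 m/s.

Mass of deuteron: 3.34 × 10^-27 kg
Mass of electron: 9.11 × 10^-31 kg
The electron has the longer wavelength.

Using λ = h/(mv), since both particles have the same velocity, the wavelength depends only on mass.

For deuteron: λ₁ = h/(m₁v) = 8.00 × 10^-14 m
For electron: λ₂ = h/(m₂v) = 2.93 × 10^-10 m

Since λ ∝ 1/m at constant velocity, the lighter particle has the longer wavelength.

The electron has the longer de Broglie wavelength.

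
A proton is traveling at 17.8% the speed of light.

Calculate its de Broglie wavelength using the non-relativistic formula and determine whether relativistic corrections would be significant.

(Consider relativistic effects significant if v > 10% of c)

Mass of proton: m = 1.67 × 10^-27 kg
Yes, relativistic corrections are needed.

Using the non-relativistic de Broglie formula λ = h/(mv):

v = 17.8% × c = 5.336 × 10^7 m/s

λ = h/(mv)
λ = (6.626 × 10^-34 J·s) / (1.67 × 10^-27 kg × 5.336 × 10^7 m/s)
λ = 7.44 × 10^-15 m

Since v = 17.8% of c > 10% of c, relativistic corrections ARE significant and the actual wavelength would differ from this non-relativistic estimate.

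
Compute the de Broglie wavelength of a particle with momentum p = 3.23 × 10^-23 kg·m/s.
2.05 × 10^-11 m

Using the de Broglie relation λ = h/p:

λ = h/p
λ = (6.626 × 10^-34 J·s) / (3.23 × 10^-23 kg·m/s)
λ = 2.05 × 10^-11 m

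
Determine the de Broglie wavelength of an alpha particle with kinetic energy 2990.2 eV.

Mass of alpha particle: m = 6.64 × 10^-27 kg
2.63 × 10^-13 m

Using λ = h/√(2mKE):

First convert KE to Joules: KE = 2990.2 eV = 4.791 × 10^-16 J

λ = h/√(2mKE)
λ = (6.626 × 10^-34 J·s) / √(2 × 6.64 × 10^-27 kg × 4.791 × 10^-16 J)
λ = 2.63 × 10^-13 m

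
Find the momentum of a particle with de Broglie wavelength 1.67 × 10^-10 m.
3.97 × 10^-24 kg·m/s

From the de Broglie relation λ = h/p, we solve for p:

p = h/λ
p = (6.626 × 10^-34 J·s) / (1.67 × 10^-10 m)
p = 3.97 × 10^-24 kg·m/s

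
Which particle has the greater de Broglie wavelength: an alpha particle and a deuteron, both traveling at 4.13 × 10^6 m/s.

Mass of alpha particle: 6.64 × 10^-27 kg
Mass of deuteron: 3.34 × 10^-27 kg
The deuteron has the longer wavelength.

Using λ = h/(mv), since both particles have the same velocity, the wavelength depends only on mass.

For alpha particle: λ₁ = h/(m₁v) = 2.42 × 10^-14 m
For deuteron: λ₂ = h/(m₂v) = 4.80 × 10^-14 m

Since λ ∝ 1/m at constant velocity, the lighter particle has the longer wavelength.

The deuteron has the longer de Broglie wavelength.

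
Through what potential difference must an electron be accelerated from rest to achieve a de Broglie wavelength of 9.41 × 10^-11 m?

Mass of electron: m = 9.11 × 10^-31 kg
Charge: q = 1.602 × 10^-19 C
170 V

From λ = h/√(2mqV), we solve for V:

λ² = h²/(2mqV)
V = h²/(2mqλ²)
V = (6.626 × 10^-34 J·s)² / (2 × 9.11 × 10^-31 kg × 1.602 × 10^-19 C × (9.41 × 10^-11 m)²)
V = 170 V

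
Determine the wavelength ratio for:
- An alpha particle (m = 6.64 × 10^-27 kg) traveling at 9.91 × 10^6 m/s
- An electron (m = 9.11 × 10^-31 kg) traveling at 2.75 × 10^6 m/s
λ₁/λ₂ = 3.81 × 10^-5

Using λ = h/(mv):

λ₁ = h/(m₁v₁) = 1.01 × 10^-14 m
λ₂ = h/(m₂v₂) = 2.64 × 10^-10 m

Ratio λ₁/λ₂ = (m₂v₂)/(m₁v₁)
         = (9.11 × 10^-31 kg × 2.75 × 10^6 m/s) / (6.64 × 10^-27 kg × 9.91 × 10^6 m/s)
         = 3.81 × 10^-5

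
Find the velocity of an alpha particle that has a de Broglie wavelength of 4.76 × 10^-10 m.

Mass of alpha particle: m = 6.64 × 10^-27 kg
2.10 × 10^2 m/s

From the de Broglie relation λ = h/(mv), we solve for v:

v = h/(mλ)
v = (6.626 × 10^-34 J·s) / (6.64 × 10^-27 kg × 4.76 × 10^-10 m)
v = 2.10 × 10^2 m/s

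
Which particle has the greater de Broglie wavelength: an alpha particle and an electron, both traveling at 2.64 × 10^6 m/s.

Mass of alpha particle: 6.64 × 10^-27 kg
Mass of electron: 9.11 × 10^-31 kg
The electron has the longer wavelength.

Using λ = h/(mv), since both particles have the same velocity, the wavelength depends only on mass.

For alpha particle: λ₁ = h/(m₁v) = 3.78 × 10^-14 m
For electron: λ₂ = h/(m₂v) = 2.76 × 10^-10 m

Since λ ∝ 1/m at constant velocity, the lighter particle has the longer wavelength.

The electron has the longer de Broglie wavelength.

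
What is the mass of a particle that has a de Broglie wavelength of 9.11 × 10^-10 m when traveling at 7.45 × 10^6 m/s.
9.76 × 10^-32 kg

From the de Broglie relation λ = h/(mv), we solve for m:

m = h/(λv)
m = (6.626 × 10^-34 J·s) / (9.11 × 10^-10 m × 7.45 × 10^6 m/s)
m = 9.76 × 10^-32 kg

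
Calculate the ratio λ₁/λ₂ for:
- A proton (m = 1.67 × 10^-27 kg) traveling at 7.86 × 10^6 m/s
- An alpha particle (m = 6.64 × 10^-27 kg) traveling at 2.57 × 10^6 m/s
λ₁/λ₂ = 1.30

Using λ = h/(mv):

λ₁ = h/(m₁v₁) = 5.05 × 10^-14 m
λ₂ = h/(m₂v₂) = 3.88 × 10^-14 m

Ratio λ₁/λ₂ = (m₂v₂)/(m₁v₁)
         = (6.64 × 10^-27 kg × 2.57 × 10^6 m/s) / (1.67 × 10^-27 kg × 7.86 × 10^6 m/s)
         = 1.30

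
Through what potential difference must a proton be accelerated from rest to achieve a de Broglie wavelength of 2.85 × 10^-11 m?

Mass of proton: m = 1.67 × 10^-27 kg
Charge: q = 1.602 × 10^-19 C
1.01 V

From λ = h/√(2mqV), we solve for V:

λ² = h²/(2mqV)
V = h²/(2mqλ²)
V = (6.626 × 10^-34 J·s)² / (2 × 1.67 × 10^-27 kg × 1.602 × 10^-19 C × (2.85 × 10^-11 m)²)
V = 1.01 V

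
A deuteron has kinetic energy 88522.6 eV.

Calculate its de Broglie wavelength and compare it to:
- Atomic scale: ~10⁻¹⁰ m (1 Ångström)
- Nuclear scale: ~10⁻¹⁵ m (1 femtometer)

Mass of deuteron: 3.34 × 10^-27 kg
λ = 6.81 × 10^-14 m, which is between nuclear and atomic scales.

Using λ = h/√(2mKE):

KE = 88522.6 eV = 1.418 × 10^-14 J

λ = h/√(2mKE)
λ = (6.626 × 10^-34 J·s) / √(2 × 3.34 × 10^-27 kg × 1.418 × 10^-14 J)
λ = 6.81 × 10^-14 m

Comparison:
- Atomic scale (10⁻¹⁰ m): λ is 0.00068× this size
- Nuclear scale (10⁻¹⁵ m): λ is 68× this size

The wavelength is between nuclear and atomic scales.

This wavelength is appropriate for probing atomic structure but too large for nuclear physics experiments.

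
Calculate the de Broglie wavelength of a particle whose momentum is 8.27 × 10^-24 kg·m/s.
8.01 × 10^-11 m

Using the de Broglie relation λ = h/p:

λ = h/p
λ = (6.626 × 10^-34 J·s) / (8.27 × 10^-24 kg·m/s)
λ = 8.01 × 10^-11 m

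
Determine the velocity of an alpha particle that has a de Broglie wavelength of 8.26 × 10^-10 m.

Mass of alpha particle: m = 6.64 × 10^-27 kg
1.21 × 10^2 m/s

From the de Broglie relation λ = h/(mv), we solve for v:

v = h/(mλ)
v = (6.626 × 10^-34 J·s) / (6.64 × 10^-27 kg × 8.26 × 10^-10 m)
v = 1.21 × 10^2 m/s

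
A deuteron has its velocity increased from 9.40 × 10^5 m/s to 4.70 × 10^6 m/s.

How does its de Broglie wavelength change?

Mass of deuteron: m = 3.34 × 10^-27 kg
The wavelength decreases by a factor of 5.

Using λ = h/(mv):

Initial wavelength: λ₁ = h/(mv₁) = 2.11 × 10^-13 m
Final wavelength: λ₂ = h/(mv₂) = 4.22 × 10^-14 m

Since λ ∝ 1/v, when velocity increases by a factor of 5, the wavelength decreases by a factor of 5.

λ₂/λ₁ = v₁/v₂ = 1/5

The wavelength decreases by a factor of 5.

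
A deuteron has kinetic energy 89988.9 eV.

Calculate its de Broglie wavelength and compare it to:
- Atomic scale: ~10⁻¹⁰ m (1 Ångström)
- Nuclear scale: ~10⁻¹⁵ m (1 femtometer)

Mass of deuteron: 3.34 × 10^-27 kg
λ = 6.75 × 10^-14 m, which is between nuclear and atomic scales.

Using λ = h/√(2mKE):

KE = 89988.9 eV = 1.442 × 10^-14 J

λ = h/√(2mKE)
λ = (6.626 × 10^-34 J·s) / √(2 × 3.34 × 10^-27 kg × 1.442 × 10^-14 J)
λ = 6.75 × 10^-14 m

Comparison:
- Atomic scale (10⁻¹⁰ m): λ is 0.00068× this size
- Nuclear scale (10⁻¹⁵ m): λ is 68× this size

The wavelength is between nuclear and atomic scales.

This wavelength is appropriate for probing atomic structure but too large for nuclear physics experiments.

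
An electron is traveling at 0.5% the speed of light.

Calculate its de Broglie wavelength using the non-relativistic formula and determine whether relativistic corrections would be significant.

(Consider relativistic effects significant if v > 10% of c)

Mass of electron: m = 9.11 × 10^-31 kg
No, relativistic corrections are not needed.

Using the non-relativistic de Broglie formula λ = h/(mv):

v = 0.5% × c = 1.499 × 10^6 m/s

λ = h/(mv)
λ = (6.626 × 10^-34 J·s) / (9.11 × 10^-31 kg × 1.499 × 10^6 m/s)
λ = 4.85 × 10^-10 m

Since v = 0.5% of c < 10% of c, relativistic corrections are NOT significant and this non-relativistic result is a good approximation.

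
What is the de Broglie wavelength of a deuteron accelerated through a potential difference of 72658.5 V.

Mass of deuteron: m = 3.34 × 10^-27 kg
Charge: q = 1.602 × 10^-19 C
7.51 × 10^-14 m

When a particle is accelerated through voltage V, it gains kinetic energy KE = qV.

The de Broglie wavelength is then λ = h/√(2mqV):

λ = h/√(2mqV)
λ = (6.626 × 10^-34 J·s) / √(2 × 3.34 × 10^-27 kg × 1.602 × 10^-19 C × 72658.5 V)
λ = 7.51 × 10^-14 m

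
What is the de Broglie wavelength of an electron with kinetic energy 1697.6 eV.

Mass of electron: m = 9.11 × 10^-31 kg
2.98 × 10^-11 m

Using λ = h/√(2mKE):

First convert KE to Joules: KE = 1697.6 eV = 2.720 × 10^-16 J

λ = h/√(2mKE)
λ = (6.626 × 10^-34 J·s) / √(2 × 9.11 × 10^-31 kg × 2.720 × 10^-16 J)
λ = 2.98 × 10^-11 m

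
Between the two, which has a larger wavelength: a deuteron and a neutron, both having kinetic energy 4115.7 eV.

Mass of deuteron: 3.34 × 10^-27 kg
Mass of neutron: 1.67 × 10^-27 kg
The neutron has the longer wavelength.

Using λ = h/√(2mKE):

For deuteron: λ₁ = h/√(2m₁KE) = 3.16 × 10^-13 m
For neutron: λ₂ = h/√(2m₂KE) = 4.46 × 10^-13 m

Since λ ∝ 1/√m at constant kinetic energy, the lighter particle has the longer wavelength.

The neutron has the longer de Broglie wavelength.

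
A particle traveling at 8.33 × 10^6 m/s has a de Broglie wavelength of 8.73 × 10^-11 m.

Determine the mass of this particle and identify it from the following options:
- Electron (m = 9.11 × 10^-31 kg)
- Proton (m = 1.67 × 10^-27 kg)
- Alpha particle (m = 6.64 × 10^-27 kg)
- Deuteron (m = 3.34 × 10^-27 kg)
The particle is an electron.

From λ = h/(mv), solve for mass:

m = h/(λv)
m = (6.626 × 10^-34 J·s) / (8.73 × 10^-11 m × 8.33 × 10^6 m/s)
m = 9.11 × 10^-31 kg

Comparing with the listed masses, this is closest to an electron.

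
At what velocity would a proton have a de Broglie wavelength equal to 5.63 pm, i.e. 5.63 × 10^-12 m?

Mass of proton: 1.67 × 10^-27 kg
7.05 × 10^4 m/s

From λ = h/(mv), solve for v:

v = h/(mλ)
v = (6.626 × 10^-34 J·s) / (1.67 × 10^-27 kg × 5.63 × 10^-12 m)
v = 7.05 × 10^4 m/s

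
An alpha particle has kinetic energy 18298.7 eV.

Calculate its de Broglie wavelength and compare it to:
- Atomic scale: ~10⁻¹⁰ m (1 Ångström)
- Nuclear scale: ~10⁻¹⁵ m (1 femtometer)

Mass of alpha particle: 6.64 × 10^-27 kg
λ = 1.06 × 10^-13 m, which is between nuclear and atomic scales.

Using λ = h/√(2mKE):

KE = 18298.7 eV = 2.932 × 10^-15 J

λ = h/√(2mKE)
λ = (6.626 × 10^-34 J·s) / √(2 × 6.64 × 10^-27 kg × 2.932 × 10^-15 J)
λ = 1.06 × 10^-13 m

Comparison:
- Atomic scale (10⁻¹⁰ m): λ is 0.0011× this size
- Nuclear scale (10⁻¹⁵ m): λ is 1.1e+02× this size

The wavelength is between nuclear and atomic scales.

This wavelength is appropriate for probing atomic structure but too large for nuclear physics experiments.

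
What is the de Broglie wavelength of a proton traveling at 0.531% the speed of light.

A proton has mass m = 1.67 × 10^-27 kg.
2.49 × 10^-13 m

Using the de Broglie relation λ = h/(mv):

v = 0.531% × c = 1.592 × 10^6 m/s

λ = h/(mv)
λ = (6.626 × 10^-34 J·s) / (1.67 × 10^-27 kg × 1.592 × 10^6 m/s)
λ = 2.49 × 10^-13 m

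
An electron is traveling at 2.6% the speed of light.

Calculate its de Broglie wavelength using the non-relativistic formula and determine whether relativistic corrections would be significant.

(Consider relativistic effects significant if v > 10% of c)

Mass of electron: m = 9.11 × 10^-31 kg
No, relativistic corrections are not needed.

Using the non-relativistic de Broglie formula λ = h/(mv):

v = 2.6% × c = 7.795 × 10^6 m/s

λ = h/(mv)
λ = (6.626 × 10^-34 J·s) / (9.11 × 10^-31 kg × 7.795 × 10^6 m/s)
λ = 9.33 × 10^-11 m

Since v = 2.6% of c < 10% of c, relativistic corrections are NOT significant and this non-relativistic result is a good approximation.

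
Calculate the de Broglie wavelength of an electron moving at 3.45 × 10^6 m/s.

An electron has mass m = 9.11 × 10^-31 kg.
2.11 × 10^-10 m

Using the de Broglie relation λ = h/(mv):

λ = h/(mv)
λ = (6.626 × 10^-34 J·s) / (9.11 × 10^-31 kg × 3.45 × 10^6 m/s)
λ = 2.11 × 10^-10 m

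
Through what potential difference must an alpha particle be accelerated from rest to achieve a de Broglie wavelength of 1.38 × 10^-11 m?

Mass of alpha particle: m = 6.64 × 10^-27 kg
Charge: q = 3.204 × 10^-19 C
5.42 × 10^-1 V

From λ = h/√(2mqV), we solve for V:

λ² = h²/(2mqV)
V = h²/(2mqλ²)
V = (6.626 × 10^-34 J·s)² / (2 × 6.64 × 10^-27 kg × 3.204 × 10^-19 C × (1.38 × 10^-11 m)²)
V = 5.42 × 10^-1 V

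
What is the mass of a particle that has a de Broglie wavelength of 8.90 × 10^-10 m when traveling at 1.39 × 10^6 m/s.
5.36 × 10^-31 kg

From the de Broglie relation λ = h/(mv), we solve for m:

m = h/(λv)
m = (6.626 × 10^-34 J·s) / (8.90 × 10^-10 m × 1.39 × 10^6 m/s)
m = 5.36 × 10^-31 kg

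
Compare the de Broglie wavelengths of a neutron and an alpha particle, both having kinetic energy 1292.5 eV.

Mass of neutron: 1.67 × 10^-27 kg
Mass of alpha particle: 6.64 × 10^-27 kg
The neutron has the longer wavelength.

Using λ = h/√(2mKE):

For neutron: λ₁ = h/√(2m₁KE) = 7.97 × 10^-13 m
For alpha particle: λ₂ = h/√(2m₂KE) = 4.00 × 10^-13 m

Since λ ∝ 1/√m at constant kinetic energy, the lighter particle has the longer wavelength.

The neutron has the longer de Broglie wavelength.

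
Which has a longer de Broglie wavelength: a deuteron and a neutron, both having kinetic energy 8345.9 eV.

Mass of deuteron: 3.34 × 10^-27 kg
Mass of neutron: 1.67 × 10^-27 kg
The neutron has the longer wavelength.

Using λ = h/√(2mKE):

For deuteron: λ₁ = h/√(2m₁KE) = 2.22 × 10^-13 m
For neutron: λ₂ = h/√(2m₂KE) = 3.14 × 10^-13 m

Since λ ∝ 1/√m at constant kinetic energy, the lighter particle has the longer wavelength.

The neutron has the longer de Broglie wavelength.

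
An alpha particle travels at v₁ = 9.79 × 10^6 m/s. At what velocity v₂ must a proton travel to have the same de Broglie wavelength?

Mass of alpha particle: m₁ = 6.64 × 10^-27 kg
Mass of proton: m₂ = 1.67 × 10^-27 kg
v₂ = 3.89 × 10^7 m/s

For equal de Broglie wavelengths: λ₁ = λ₂

h/(m₁v₁) = h/(m₂v₂)
m₁v₁ = m₂v₂
v₂ = v₁ · (m₁/m₂)

v₂ = 9.79 × 10^6 m/s × (6.64 × 10^-27 kg / 1.67 × 10^-27 kg)
v₂ = 3.89 × 10^7 m/s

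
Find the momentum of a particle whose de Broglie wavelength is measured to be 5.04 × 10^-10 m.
1.31 × 10^-24 kg·m/s

From the de Broglie relation λ = h/p, we solve for p:

p = h/λ
p = (6.626 × 10^-34 J·s) / (5.04 × 10^-10 m)
p = 1.31 × 10^-24 kg·m/s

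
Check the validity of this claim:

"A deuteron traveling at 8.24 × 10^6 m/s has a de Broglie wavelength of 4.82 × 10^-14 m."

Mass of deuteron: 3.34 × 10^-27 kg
False

The claim is incorrect.

Using λ = h/(mv):
λ = (6.626 × 10^-34 J·s) / (3.34 × 10^-27 kg × 8.24 × 10^6 m/s)
λ = 2.41 × 10^-14 m

The actual wavelength differs from the claimed 4.82 × 10^-14 m.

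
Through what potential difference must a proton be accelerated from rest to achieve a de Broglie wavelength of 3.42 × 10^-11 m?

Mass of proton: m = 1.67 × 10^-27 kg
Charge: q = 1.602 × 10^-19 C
7.02 × 10^-1 V

From λ = h/√(2mqV), we solve for V:

λ² = h²/(2mqV)
V = h²/(2mqλ²)
V = (6.626 × 10^-34 J·s)² / (2 × 1.67 × 10^-27 kg × 1.602 × 10^-19 C × (3.42 × 10^-11 m)²)
V = 7.02 × 10^-1 V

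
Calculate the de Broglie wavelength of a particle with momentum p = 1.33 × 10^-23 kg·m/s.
4.98 × 10^-11 m

Using the de Broglie relation λ = h/p:

λ = h/p
λ = (6.626 × 10^-34 J·s) / (1.33 × 10^-23 kg·m/s)
λ = 4.98 × 10^-11 m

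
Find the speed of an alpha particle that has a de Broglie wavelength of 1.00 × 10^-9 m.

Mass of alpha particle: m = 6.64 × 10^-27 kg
9.98 × 10^1 m/s

From the de Broglie relation λ = h/(mv), we solve for v:

v = h/(mλ)
v = (6.626 × 10^-34 J·s) / (6.64 × 10^-27 kg × 1.00 × 10^-9 m)
v = 9.98 × 10^1 m/s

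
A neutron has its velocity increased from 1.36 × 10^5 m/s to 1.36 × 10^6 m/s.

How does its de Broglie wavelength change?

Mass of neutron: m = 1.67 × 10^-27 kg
The wavelength decreases by a factor of 10.

Using λ = h/(mv):

Initial wavelength: λ₁ = h/(mv₁) = 2.92 × 10^-12 m
Final wavelength: λ₂ = h/(mv₂) = 2.92 × 10^-13 m

Since λ ∝ 1/v, when velocity increases by a factor of 10, the wavelength decreases by a factor of 10.

λ₂/λ₁ = v₁/v₂ = 1/10

The wavelength decreases by a factor of 10.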